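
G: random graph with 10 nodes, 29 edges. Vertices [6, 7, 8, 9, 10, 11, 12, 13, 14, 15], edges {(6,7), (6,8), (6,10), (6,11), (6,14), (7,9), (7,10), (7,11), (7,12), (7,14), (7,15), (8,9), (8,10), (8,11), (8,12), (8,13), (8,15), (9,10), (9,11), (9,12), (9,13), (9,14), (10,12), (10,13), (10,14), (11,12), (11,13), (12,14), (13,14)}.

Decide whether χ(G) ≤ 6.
A valid 6-coloring: color 1: [7, 8]; color 2: [6, 9, 15]; color 3: [10, 11]; color 4: [12, 13]; color 5: [14].
(χ(G) = 5 ≤ 6.)

Yes, G is 6-colorable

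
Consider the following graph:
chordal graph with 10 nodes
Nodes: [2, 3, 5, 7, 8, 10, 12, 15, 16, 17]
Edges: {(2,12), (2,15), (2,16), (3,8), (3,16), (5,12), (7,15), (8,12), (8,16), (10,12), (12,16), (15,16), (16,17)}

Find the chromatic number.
Clique number ω(G) = 3 (lower bound: χ ≥ ω).
The clique on [3, 8, 16] has size 3, forcing χ ≥ 3, and the coloring below uses 3 colors, so χ(G) = 3.
A valid 3-coloring: color 1: [5, 7, 10, 16]; color 2: [3, 12, 15, 17]; color 3: [2, 8].

χ(G) = 3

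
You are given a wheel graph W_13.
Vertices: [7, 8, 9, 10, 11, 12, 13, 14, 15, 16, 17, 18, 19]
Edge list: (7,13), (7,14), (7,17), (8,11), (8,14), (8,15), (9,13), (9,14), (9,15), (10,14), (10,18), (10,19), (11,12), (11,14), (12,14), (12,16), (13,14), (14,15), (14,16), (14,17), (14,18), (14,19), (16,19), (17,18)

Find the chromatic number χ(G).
Clique number ω(G) = 3 (lower bound: χ ≥ ω).
The clique on [7, 14, 17] has size 3, forcing χ ≥ 3, and the coloring below uses 3 colors, so χ(G) = 3.
A valid 3-coloring: color 1: [14]; color 2: [7, 8, 9, 12, 18, 19]; color 3: [10, 11, 13, 15, 16, 17].

χ(G) = 3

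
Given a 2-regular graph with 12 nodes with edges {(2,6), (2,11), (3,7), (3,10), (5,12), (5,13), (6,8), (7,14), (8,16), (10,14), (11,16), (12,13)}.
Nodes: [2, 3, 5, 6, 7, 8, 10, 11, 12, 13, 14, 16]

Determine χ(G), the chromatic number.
Clique number ω(G) = 3 (lower bound: χ ≥ ω).
The clique on [5, 12, 13] has size 3, forcing χ ≥ 3, and the coloring below uses 3 colors, so χ(G) = 3.
A valid 3-coloring: color 1: [2, 7, 10, 13, 16]; color 2: [3, 8, 11, 12, 14]; color 3: [5, 6].

χ(G) = 3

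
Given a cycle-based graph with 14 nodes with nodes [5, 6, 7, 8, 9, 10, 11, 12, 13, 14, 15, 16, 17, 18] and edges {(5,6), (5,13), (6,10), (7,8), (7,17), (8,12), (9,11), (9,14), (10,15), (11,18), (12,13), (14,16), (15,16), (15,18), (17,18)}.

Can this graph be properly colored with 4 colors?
Yes, G is 4-colorable

A valid 4-coloring: color 1: [6, 8, 11, 13, 14, 15, 17]; color 2: [5, 7, 9, 10, 12, 16, 18].
(χ(G) = 2 ≤ 4.)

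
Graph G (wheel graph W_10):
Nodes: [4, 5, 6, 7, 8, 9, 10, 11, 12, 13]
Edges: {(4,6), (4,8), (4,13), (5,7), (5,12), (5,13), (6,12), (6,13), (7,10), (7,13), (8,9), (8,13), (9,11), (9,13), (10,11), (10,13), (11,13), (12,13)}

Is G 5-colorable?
Yes, G is 5-colorable

A valid 5-coloring: color 1: [13]; color 2: [4, 9, 10, 12]; color 3: [6, 7, 8, 11]; color 4: [5].
(χ(G) = 4 ≤ 5.)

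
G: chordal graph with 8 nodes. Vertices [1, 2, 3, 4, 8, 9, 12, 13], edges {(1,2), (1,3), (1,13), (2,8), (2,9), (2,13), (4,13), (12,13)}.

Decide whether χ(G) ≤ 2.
No, G is not 2-colorable

The clique on vertices [1, 2, 13] has size 3 > 2, so it alone needs 3 colors.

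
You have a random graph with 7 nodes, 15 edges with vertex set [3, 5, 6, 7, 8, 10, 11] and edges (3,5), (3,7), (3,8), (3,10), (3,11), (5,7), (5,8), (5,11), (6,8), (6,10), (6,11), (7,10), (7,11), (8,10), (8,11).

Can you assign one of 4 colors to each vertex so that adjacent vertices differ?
A valid 4-coloring: color 1: [3, 6]; color 2: [10, 11]; color 3: [7, 8]; color 4: [5].
(χ(G) = 4 ≤ 4.)

Yes, G is 4-colorable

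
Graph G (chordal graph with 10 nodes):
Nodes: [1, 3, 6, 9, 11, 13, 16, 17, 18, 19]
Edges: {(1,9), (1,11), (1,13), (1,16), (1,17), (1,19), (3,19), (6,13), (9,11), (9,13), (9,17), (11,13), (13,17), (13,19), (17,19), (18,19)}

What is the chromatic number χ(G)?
Clique number ω(G) = 4 (lower bound: χ ≥ ω).
The clique on [1, 9, 13, 17] has size 4, forcing χ ≥ 4, and the coloring below uses 4 colors, so χ(G) = 4.
A valid 4-coloring: color 1: [1, 3, 6, 18]; color 2: [13, 16]; color 3: [9, 19]; color 4: [11, 17].

χ(G) = 4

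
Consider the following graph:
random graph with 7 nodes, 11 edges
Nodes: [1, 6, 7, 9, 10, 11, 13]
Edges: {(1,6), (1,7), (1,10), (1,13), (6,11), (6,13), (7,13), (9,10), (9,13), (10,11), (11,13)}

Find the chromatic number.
χ(G) = 3

Clique number ω(G) = 3 (lower bound: χ ≥ ω).
The clique on [1, 6, 13] has size 3, forcing χ ≥ 3, and the coloring below uses 3 colors, so χ(G) = 3.
A valid 3-coloring: color 1: [10, 13]; color 2: [1, 9, 11]; color 3: [6, 7].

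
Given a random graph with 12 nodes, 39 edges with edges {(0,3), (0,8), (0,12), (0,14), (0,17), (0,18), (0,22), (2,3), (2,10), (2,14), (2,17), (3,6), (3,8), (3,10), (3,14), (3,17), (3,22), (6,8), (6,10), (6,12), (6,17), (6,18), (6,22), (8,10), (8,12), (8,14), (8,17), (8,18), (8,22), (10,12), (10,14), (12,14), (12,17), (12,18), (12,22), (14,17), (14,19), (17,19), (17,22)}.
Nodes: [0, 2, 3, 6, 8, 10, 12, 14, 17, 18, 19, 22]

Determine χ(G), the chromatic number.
Clique number ω(G) = 5 (lower bound: χ ≥ ω).
The clique on [0, 3, 8, 17, 22] has size 5, forcing χ ≥ 5, and the coloring below uses 5 colors, so χ(G) = 5.
A valid 5-coloring: color 1: [2, 8, 19]; color 2: [10, 17, 18]; color 3: [3, 12]; color 4: [14, 22]; color 5: [0, 6].

χ(G) = 5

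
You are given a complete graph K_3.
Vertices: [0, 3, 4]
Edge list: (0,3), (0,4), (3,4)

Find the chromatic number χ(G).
χ(G) = 3

Clique number ω(G) = 3 (lower bound: χ ≥ ω).
The clique on [0, 3, 4] has size 3, forcing χ ≥ 3, and the coloring below uses 3 colors, so χ(G) = 3.
A valid 3-coloring: color 1: [3]; color 2: [0]; color 3: [4].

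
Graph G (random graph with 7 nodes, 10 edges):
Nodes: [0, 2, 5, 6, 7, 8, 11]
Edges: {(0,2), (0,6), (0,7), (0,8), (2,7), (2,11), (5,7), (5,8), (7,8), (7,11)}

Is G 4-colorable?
A valid 4-coloring: color 1: [6, 7]; color 2: [0, 5, 11]; color 3: [2, 8].
(χ(G) = 3 ≤ 4.)

Yes, G is 4-colorable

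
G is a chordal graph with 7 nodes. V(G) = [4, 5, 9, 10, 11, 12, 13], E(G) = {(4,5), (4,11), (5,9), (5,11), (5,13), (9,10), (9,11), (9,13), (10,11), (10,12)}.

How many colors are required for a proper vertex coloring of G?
Clique number ω(G) = 3 (lower bound: χ ≥ ω).
The clique on [9, 10, 11] has size 3, forcing χ ≥ 3, and the coloring below uses 3 colors, so χ(G) = 3.
A valid 3-coloring: color 1: [5, 10]; color 2: [11, 12, 13]; color 3: [4, 9].

χ(G) = 3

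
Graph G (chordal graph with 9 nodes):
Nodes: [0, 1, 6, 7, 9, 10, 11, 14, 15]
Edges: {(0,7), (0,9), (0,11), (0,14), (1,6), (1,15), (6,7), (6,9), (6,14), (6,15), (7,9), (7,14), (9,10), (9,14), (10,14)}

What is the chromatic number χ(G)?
Clique number ω(G) = 4 (lower bound: χ ≥ ω).
The clique on [0, 7, 9, 14] has size 4, forcing χ ≥ 4, and the coloring below uses 4 colors, so χ(G) = 4.
A valid 4-coloring: color 1: [1, 11, 14]; color 2: [9, 15]; color 3: [0, 6, 10]; color 4: [7].

χ(G) = 4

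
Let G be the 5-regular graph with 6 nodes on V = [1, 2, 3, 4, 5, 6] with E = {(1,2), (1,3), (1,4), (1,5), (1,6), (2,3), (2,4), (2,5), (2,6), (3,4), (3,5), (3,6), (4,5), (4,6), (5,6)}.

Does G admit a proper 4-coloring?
No, G is not 4-colorable

The clique on vertices [1, 2, 3, 4, 5, 6] has size 6 > 4, so it alone needs 6 colors.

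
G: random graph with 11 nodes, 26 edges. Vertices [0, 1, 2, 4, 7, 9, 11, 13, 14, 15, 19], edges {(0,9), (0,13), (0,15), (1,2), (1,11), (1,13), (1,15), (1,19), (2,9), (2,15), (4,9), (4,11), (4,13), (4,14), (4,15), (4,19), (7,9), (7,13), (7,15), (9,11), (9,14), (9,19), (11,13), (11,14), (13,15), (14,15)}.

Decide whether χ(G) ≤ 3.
No, G is not 3-colorable

The clique on vertices [4, 9, 11, 14] has size 4 > 3, so it alone needs 4 colors.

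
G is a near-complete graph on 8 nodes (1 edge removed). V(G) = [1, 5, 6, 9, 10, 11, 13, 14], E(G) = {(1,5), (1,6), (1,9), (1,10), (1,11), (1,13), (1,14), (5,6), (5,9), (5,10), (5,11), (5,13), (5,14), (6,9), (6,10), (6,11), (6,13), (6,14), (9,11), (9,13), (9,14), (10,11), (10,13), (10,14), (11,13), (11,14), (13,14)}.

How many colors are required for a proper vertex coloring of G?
Clique number ω(G) = 7 (lower bound: χ ≥ ω).
The clique on [1, 5, 6, 9, 11, 13, 14] has size 7, forcing χ ≥ 7, and the coloring below uses 7 colors, so χ(G) = 7.
A valid 7-coloring: color 1: [6]; color 2: [1]; color 3: [5]; color 4: [11]; color 5: [14]; color 6: [13]; color 7: [9, 10].

χ(G) = 7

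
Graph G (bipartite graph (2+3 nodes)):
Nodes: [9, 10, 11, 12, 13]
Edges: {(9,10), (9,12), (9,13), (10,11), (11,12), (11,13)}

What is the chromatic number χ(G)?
Clique number ω(G) = 2 (lower bound: χ ≥ ω).
The graph is bipartite (no odd cycle), so 2 colors suffice: χ(G) = 2.
A valid 2-coloring: color 1: [9, 11]; color 2: [10, 12, 13].

χ(G) = 2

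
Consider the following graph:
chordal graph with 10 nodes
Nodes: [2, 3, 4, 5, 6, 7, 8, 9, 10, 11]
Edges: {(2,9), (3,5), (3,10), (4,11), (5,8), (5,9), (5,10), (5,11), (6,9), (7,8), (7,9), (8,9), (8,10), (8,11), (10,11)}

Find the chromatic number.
Clique number ω(G) = 4 (lower bound: χ ≥ ω).
The clique on [5, 8, 10, 11] has size 4, forcing χ ≥ 4, and the coloring below uses 4 colors, so χ(G) = 4.
A valid 4-coloring: color 1: [4, 9, 10]; color 2: [2, 3, 6, 8]; color 3: [5, 7]; color 4: [11].

χ(G) = 4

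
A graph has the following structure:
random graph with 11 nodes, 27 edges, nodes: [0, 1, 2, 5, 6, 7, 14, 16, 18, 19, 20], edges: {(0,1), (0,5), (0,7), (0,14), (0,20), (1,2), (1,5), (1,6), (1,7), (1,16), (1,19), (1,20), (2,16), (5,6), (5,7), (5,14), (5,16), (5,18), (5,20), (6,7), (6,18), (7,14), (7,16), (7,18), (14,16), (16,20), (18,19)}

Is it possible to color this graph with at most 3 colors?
No, G is not 3-colorable

The clique on vertices [1, 5, 16, 20] has size 4 > 3, so it alone needs 4 colors.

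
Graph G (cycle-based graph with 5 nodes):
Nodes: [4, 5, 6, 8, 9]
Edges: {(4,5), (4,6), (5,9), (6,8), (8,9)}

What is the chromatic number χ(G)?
Clique number ω(G) = 2 (lower bound: χ ≥ ω).
Odd cycle [4, 5, 9, 8, 6] needs 3 colors (χ ≥ 3).
The coloring below uses 3 colors, so χ(G) = 3.
A valid 3-coloring: color 1: [4, 8]; color 2: [5, 6]; color 3: [9].

χ(G) = 3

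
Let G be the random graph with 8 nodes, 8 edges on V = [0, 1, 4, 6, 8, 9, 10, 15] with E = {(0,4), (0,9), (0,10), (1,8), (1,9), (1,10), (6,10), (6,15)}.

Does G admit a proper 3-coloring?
A valid 3-coloring: color 1: [4, 8, 9, 10, 15]; color 2: [0, 1, 6].
(χ(G) = 2 ≤ 3.)

Yes, G is 3-colorable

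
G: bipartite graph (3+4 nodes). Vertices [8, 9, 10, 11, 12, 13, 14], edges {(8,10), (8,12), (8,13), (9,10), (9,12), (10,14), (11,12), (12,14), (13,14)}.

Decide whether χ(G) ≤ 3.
A valid 3-coloring: color 1: [10, 12, 13]; color 2: [8, 9, 11, 14].
(χ(G) = 2 ≤ 3.)

Yes, G is 3-colorable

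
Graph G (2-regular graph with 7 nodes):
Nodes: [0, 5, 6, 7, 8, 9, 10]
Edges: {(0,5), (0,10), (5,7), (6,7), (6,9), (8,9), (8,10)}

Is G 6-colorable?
Yes, G is 6-colorable

A valid 6-coloring: color 1: [7, 9, 10]; color 2: [0, 6, 8]; color 3: [5].
(χ(G) = 3 ≤ 6.)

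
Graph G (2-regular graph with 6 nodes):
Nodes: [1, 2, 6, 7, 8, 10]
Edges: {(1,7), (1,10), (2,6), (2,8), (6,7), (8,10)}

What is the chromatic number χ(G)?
Clique number ω(G) = 2 (lower bound: χ ≥ ω).
The graph is bipartite (no odd cycle), so 2 colors suffice: χ(G) = 2.
A valid 2-coloring: color 1: [2, 7, 10]; color 2: [1, 6, 8].

χ(G) = 2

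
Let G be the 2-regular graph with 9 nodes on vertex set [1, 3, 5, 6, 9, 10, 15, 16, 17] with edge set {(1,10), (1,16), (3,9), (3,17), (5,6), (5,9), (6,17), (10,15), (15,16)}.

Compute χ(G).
χ(G) = 3

Clique number ω(G) = 2 (lower bound: χ ≥ ω).
Odd cycle [6, 17, 3, 9, 5] needs 3 colors (χ ≥ 3).
The coloring below uses 3 colors, so χ(G) = 3.
A valid 3-coloring: color 1: [1, 6, 9, 15]; color 2: [3, 5, 10, 16]; color 3: [17].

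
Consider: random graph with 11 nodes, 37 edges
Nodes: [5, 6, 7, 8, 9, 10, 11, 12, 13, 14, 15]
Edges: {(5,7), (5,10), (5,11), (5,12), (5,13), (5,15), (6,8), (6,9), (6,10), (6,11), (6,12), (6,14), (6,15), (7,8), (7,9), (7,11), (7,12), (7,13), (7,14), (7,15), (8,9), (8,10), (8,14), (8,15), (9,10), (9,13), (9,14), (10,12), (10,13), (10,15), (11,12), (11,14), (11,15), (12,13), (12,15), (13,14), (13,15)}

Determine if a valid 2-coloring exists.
No, G is not 2-colorable

The clique on vertices [5, 10, 12, 13, 15] has size 5 > 2, so it alone needs 5 colors.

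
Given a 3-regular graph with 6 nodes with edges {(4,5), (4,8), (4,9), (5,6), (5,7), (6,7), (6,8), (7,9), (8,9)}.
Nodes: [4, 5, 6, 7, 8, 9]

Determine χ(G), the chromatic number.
χ(G) = 3

Clique number ω(G) = 3 (lower bound: χ ≥ ω).
The clique on [4, 8, 9] has size 3, forcing χ ≥ 3, and the coloring below uses 3 colors, so χ(G) = 3.
A valid 3-coloring: color 1: [6, 9]; color 2: [5, 8]; color 3: [4, 7].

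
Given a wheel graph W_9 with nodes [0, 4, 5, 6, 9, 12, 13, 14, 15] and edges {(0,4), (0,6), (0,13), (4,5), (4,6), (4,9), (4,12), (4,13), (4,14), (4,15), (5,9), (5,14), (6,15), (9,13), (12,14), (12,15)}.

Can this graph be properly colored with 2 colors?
No, G is not 2-colorable

The clique on vertices [0, 4, 13] has size 3 > 2, so it alone needs 3 colors.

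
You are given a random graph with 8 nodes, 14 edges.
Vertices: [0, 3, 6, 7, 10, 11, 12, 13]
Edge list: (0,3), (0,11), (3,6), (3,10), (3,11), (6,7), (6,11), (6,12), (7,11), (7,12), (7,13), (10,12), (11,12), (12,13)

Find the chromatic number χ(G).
Clique number ω(G) = 4 (lower bound: χ ≥ ω).
The clique on [6, 7, 11, 12] has size 4, forcing χ ≥ 4, and the coloring below uses 4 colors, so χ(G) = 4.
A valid 4-coloring: color 1: [3, 12]; color 2: [10, 11, 13]; color 3: [0, 6]; color 4: [7].

χ(G) = 4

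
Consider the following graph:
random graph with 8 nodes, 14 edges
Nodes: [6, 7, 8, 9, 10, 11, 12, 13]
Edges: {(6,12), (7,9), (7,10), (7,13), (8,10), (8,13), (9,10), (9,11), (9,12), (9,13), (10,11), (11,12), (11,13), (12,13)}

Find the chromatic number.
χ(G) = 4

Clique number ω(G) = 4 (lower bound: χ ≥ ω).
The clique on [9, 11, 12, 13] has size 4, forcing χ ≥ 4, and the coloring below uses 4 colors, so χ(G) = 4.
A valid 4-coloring: color 1: [6, 10, 13]; color 2: [8, 9]; color 3: [7, 12]; color 4: [11].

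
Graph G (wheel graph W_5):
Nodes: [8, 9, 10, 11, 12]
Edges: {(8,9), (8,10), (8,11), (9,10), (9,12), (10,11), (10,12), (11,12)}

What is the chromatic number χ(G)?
χ(G) = 3

Clique number ω(G) = 3 (lower bound: χ ≥ ω).
The clique on [8, 9, 10] has size 3, forcing χ ≥ 3, and the coloring below uses 3 colors, so χ(G) = 3.
A valid 3-coloring: color 1: [10]; color 2: [9, 11]; color 3: [8, 12].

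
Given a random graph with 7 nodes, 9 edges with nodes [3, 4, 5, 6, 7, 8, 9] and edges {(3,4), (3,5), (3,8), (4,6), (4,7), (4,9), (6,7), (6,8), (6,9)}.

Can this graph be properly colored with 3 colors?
A valid 3-coloring: color 1: [4, 5, 8]; color 2: [3, 6]; color 3: [7, 9].
(χ(G) = 3 ≤ 3.)

Yes, G is 3-colorable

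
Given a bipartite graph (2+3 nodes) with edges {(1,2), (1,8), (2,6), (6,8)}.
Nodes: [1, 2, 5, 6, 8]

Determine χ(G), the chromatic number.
Clique number ω(G) = 2 (lower bound: χ ≥ ω).
The graph is bipartite (no odd cycle), so 2 colors suffice: χ(G) = 2.
A valid 2-coloring: color 1: [2, 5, 8]; color 2: [1, 6].

χ(G) = 2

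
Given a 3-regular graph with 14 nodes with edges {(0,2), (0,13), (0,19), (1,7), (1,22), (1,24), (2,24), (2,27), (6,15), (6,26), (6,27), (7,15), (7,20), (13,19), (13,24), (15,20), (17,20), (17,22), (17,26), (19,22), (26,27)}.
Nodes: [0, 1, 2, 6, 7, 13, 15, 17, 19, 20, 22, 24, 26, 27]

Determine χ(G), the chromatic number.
Clique number ω(G) = 3 (lower bound: χ ≥ ω).
The clique on [0, 13, 19] has size 3, forcing χ ≥ 3, and the coloring below uses 3 colors, so χ(G) = 3.
A valid 3-coloring: color 1: [2, 13, 20, 22, 26]; color 2: [0, 1, 15, 17, 27]; color 3: [6, 7, 19, 24].

χ(G) = 3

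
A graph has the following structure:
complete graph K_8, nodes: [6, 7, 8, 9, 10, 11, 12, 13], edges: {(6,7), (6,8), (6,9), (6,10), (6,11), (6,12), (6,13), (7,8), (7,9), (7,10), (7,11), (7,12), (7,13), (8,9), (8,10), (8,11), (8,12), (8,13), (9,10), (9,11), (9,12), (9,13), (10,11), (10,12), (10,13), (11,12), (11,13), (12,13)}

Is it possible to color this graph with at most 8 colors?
A valid 8-coloring: color 1: [6]; color 2: [12]; color 3: [9]; color 4: [13]; color 5: [8]; color 6: [11]; color 7: [7]; color 8: [10].
(χ(G) = 8 ≤ 8.)

Yes, G is 8-colorable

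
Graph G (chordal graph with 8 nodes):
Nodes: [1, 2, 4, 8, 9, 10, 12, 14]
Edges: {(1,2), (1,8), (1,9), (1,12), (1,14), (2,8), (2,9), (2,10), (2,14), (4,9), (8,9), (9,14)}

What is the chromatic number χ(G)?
Clique number ω(G) = 4 (lower bound: χ ≥ ω).
The clique on [1, 2, 8, 9] has size 4, forcing χ ≥ 4, and the coloring below uses 4 colors, so χ(G) = 4.
A valid 4-coloring: color 1: [1, 4, 10]; color 2: [2, 12]; color 3: [9]; color 4: [8, 14].

χ(G) = 4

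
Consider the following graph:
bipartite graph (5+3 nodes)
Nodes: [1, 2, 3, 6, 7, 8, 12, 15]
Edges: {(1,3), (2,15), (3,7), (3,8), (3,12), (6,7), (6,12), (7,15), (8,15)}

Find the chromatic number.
χ(G) = 2

Clique number ω(G) = 2 (lower bound: χ ≥ ω).
The graph is bipartite (no odd cycle), so 2 colors suffice: χ(G) = 2.
A valid 2-coloring: color 1: [3, 6, 15]; color 2: [1, 2, 7, 8, 12].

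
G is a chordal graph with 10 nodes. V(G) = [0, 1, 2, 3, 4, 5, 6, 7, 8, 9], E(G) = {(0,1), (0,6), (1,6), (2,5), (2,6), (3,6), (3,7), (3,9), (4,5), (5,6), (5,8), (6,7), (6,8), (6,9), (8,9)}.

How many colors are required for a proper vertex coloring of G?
Clique number ω(G) = 3 (lower bound: χ ≥ ω).
The clique on [0, 1, 6] has size 3, forcing χ ≥ 3, and the coloring below uses 3 colors, so χ(G) = 3.
A valid 3-coloring: color 1: [4, 6]; color 2: [1, 5, 7, 9]; color 3: [0, 2, 3, 8].

χ(G) = 3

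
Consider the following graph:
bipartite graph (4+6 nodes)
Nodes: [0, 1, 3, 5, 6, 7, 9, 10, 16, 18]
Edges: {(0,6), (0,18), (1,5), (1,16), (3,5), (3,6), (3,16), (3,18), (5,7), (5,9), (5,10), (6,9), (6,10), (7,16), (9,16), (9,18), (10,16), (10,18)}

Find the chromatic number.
χ(G) = 2

Clique number ω(G) = 2 (lower bound: χ ≥ ω).
The graph is bipartite (no odd cycle), so 2 colors suffice: χ(G) = 2.
A valid 2-coloring: color 1: [5, 6, 16, 18]; color 2: [0, 1, 3, 7, 9, 10].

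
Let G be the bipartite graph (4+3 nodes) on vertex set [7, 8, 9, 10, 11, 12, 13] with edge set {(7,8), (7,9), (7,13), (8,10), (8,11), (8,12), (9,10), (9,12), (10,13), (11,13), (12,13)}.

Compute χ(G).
χ(G) = 2

Clique number ω(G) = 2 (lower bound: χ ≥ ω).
The graph is bipartite (no odd cycle), so 2 colors suffice: χ(G) = 2.
A valid 2-coloring: color 1: [8, 9, 13]; color 2: [7, 10, 11, 12].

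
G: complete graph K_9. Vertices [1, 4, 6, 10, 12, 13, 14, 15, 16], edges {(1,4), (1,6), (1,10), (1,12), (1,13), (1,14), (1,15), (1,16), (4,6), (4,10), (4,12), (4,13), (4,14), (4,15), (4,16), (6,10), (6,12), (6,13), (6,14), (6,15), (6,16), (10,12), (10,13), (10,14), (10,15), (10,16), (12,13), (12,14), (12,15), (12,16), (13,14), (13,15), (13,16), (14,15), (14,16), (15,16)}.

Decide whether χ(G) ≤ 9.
Yes, G is 9-colorable

A valid 9-coloring: color 1: [1]; color 2: [13]; color 3: [6]; color 4: [15]; color 5: [16]; color 6: [12]; color 7: [4]; color 8: [10]; color 9: [14].
(χ(G) = 9 ≤ 9.)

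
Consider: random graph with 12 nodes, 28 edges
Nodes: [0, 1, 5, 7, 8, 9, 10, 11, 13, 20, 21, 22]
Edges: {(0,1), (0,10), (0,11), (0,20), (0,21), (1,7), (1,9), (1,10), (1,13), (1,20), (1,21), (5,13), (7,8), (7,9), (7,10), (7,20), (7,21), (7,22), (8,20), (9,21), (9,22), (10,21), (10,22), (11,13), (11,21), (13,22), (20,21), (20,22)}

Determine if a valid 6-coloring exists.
A valid 6-coloring: color 1: [1, 5, 8, 11, 22]; color 2: [13, 21]; color 3: [0, 7]; color 4: [9, 10, 20].
(χ(G) = 4 ≤ 6.)

Yes, G is 6-colorable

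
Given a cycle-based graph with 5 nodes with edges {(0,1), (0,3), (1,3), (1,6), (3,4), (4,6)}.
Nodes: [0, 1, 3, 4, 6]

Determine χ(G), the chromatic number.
χ(G) = 3

Clique number ω(G) = 3 (lower bound: χ ≥ ω).
The clique on [0, 1, 3] has size 3, forcing χ ≥ 3, and the coloring below uses 3 colors, so χ(G) = 3.
A valid 3-coloring: color 1: [1, 4]; color 2: [3, 6]; color 3: [0].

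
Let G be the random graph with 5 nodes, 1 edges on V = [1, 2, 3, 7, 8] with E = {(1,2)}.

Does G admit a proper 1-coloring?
Edge (1,2) forces its endpoints to differ, so 1 color is not enough.

No, G is not 1-colorable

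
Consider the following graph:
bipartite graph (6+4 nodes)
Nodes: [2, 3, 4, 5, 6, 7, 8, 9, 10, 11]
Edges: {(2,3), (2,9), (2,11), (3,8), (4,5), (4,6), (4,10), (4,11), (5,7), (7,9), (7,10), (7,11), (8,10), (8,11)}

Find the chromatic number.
χ(G) = 2

Clique number ω(G) = 2 (lower bound: χ ≥ ω).
The graph is bipartite (no odd cycle), so 2 colors suffice: χ(G) = 2.
A valid 2-coloring: color 1: [3, 5, 6, 9, 10, 11]; color 2: [2, 4, 7, 8].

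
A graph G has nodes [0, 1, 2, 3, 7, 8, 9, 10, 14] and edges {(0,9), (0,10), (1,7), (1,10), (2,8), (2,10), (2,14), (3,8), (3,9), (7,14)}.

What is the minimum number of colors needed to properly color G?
χ(G) = 3

Clique number ω(G) = 2 (lower bound: χ ≥ ω).
Odd cycle [1, 10, 2, 14, 7] needs 3 colors (χ ≥ 3).
The coloring below uses 3 colors, so χ(G) = 3.
A valid 3-coloring: color 1: [8, 9, 10, 14]; color 2: [0, 2, 3, 7]; color 3: [1].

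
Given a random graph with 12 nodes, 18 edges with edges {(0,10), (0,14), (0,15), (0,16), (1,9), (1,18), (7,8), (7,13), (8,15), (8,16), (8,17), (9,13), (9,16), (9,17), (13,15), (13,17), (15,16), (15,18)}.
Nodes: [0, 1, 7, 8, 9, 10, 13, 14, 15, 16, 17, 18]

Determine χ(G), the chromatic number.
Clique number ω(G) = 3 (lower bound: χ ≥ ω).
The clique on [9, 13, 17] has size 3, forcing χ ≥ 3, and the coloring below uses 3 colors, so χ(G) = 3.
A valid 3-coloring: color 1: [7, 9, 10, 14, 15]; color 2: [0, 1, 8, 13]; color 3: [16, 17, 18].

χ(G) = 3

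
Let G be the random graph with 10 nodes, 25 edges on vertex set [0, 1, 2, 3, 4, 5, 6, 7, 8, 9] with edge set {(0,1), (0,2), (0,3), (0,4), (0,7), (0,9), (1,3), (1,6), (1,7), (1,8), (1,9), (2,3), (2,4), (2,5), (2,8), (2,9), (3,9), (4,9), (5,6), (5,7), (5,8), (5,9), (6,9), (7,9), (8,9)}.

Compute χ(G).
χ(G) = 4

Clique number ω(G) = 4 (lower bound: χ ≥ ω).
The clique on [0, 1, 3, 9] has size 4, forcing χ ≥ 4, and the coloring below uses 4 colors, so χ(G) = 4.
A valid 4-coloring: color 1: [9]; color 2: [0, 5]; color 3: [1, 2]; color 4: [3, 4, 6, 7, 8].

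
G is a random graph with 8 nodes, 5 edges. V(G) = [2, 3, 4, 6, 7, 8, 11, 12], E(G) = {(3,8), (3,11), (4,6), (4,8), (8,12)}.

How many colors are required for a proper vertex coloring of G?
χ(G) = 2

Clique number ω(G) = 2 (lower bound: χ ≥ ω).
The graph is bipartite (no odd cycle), so 2 colors suffice: χ(G) = 2.
A valid 2-coloring: color 1: [2, 6, 7, 8, 11]; color 2: [3, 4, 12].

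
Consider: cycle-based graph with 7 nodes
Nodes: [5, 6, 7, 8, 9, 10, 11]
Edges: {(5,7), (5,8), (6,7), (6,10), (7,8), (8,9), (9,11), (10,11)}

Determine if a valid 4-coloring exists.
Yes, G is 4-colorable

A valid 4-coloring: color 1: [6, 8, 11]; color 2: [7, 9, 10]; color 3: [5].
(χ(G) = 3 ≤ 4.)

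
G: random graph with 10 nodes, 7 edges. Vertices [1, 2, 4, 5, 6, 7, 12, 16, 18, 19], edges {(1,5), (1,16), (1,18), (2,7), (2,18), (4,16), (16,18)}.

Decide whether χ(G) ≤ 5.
A valid 5-coloring: color 1: [1, 2, 4, 6, 12, 19]; color 2: [5, 7, 16]; color 3: [18].
(χ(G) = 3 ≤ 5.)

Yes, G is 5-colorable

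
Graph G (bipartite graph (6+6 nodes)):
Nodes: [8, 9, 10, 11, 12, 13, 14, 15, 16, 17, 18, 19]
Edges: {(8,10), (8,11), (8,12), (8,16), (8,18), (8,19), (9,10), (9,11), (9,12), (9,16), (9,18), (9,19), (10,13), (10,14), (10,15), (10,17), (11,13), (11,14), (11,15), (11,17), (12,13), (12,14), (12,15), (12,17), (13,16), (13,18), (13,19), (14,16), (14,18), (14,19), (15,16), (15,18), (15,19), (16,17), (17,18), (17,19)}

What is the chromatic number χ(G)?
χ(G) = 2

Clique number ω(G) = 2 (lower bound: χ ≥ ω).
The graph is bipartite (no odd cycle), so 2 colors suffice: χ(G) = 2.
A valid 2-coloring: color 1: [10, 11, 12, 16, 18, 19]; color 2: [8, 9, 13, 14, 15, 17].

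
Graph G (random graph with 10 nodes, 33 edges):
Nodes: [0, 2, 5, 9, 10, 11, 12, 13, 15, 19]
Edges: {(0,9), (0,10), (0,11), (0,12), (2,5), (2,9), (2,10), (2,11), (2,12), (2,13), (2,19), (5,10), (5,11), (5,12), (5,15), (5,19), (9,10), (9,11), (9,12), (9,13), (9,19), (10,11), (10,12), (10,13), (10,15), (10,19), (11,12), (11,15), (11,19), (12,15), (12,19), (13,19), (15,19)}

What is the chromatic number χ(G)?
χ(G) = 6

Clique number ω(G) = 6 (lower bound: χ ≥ ω).
The clique on [2, 9, 10, 11, 12, 19] has size 6, forcing χ ≥ 6, and the coloring below uses 6 colors, so χ(G) = 6.
A valid 6-coloring: color 1: [10]; color 2: [0, 19]; color 3: [12, 13]; color 4: [11]; color 5: [5, 9]; color 6: [2, 15].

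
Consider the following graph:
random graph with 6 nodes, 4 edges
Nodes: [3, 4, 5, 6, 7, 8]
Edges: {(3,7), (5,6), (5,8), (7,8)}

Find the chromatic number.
Clique number ω(G) = 2 (lower bound: χ ≥ ω).
The graph is bipartite (no odd cycle), so 2 colors suffice: χ(G) = 2.
A valid 2-coloring: color 1: [4, 5, 7]; color 2: [3, 6, 8].

χ(G) = 2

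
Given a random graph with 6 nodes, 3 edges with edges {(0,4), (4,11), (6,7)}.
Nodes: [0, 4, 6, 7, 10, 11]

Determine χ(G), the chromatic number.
Clique number ω(G) = 2 (lower bound: χ ≥ ω).
The graph is bipartite (no odd cycle), so 2 colors suffice: χ(G) = 2.
A valid 2-coloring: color 1: [4, 6, 10]; color 2: [0, 7, 11].

χ(G) = 2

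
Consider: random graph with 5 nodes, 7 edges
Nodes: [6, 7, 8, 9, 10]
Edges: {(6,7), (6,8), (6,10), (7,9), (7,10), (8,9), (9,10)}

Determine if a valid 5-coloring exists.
Yes, G is 5-colorable

A valid 5-coloring: color 1: [6, 9]; color 2: [7, 8]; color 3: [10].
(χ(G) = 3 ≤ 5.)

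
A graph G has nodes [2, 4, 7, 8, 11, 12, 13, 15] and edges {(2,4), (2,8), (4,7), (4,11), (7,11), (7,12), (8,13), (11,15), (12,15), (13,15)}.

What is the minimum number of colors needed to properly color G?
χ(G) = 3

Clique number ω(G) = 3 (lower bound: χ ≥ ω).
The clique on [4, 7, 11] has size 3, forcing χ ≥ 3, and the coloring below uses 3 colors, so χ(G) = 3.
A valid 3-coloring: color 1: [4, 8, 15]; color 2: [2, 11, 12, 13]; color 3: [7].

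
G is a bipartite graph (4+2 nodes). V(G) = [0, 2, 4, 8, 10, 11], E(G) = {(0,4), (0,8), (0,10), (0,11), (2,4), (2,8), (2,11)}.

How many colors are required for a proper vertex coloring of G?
χ(G) = 2

Clique number ω(G) = 2 (lower bound: χ ≥ ω).
The graph is bipartite (no odd cycle), so 2 colors suffice: χ(G) = 2.
A valid 2-coloring: color 1: [0, 2]; color 2: [4, 8, 10, 11].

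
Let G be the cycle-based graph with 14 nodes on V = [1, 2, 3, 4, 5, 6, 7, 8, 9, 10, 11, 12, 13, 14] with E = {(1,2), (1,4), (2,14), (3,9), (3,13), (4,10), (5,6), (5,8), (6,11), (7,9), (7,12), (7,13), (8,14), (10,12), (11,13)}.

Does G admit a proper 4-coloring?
Yes, G is 4-colorable

A valid 4-coloring: color 1: [2, 4, 6, 8, 9, 12, 13]; color 2: [1, 3, 5, 7, 10, 11, 14].
(χ(G) = 2 ≤ 4.)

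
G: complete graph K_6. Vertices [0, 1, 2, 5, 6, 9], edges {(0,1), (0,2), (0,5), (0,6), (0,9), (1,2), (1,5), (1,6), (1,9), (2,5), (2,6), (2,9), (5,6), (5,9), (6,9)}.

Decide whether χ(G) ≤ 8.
A valid 8-coloring: color 1: [9]; color 2: [0]; color 3: [6]; color 4: [5]; color 5: [1]; color 6: [2].
(χ(G) = 6 ≤ 8.)

Yes, G is 8-colorable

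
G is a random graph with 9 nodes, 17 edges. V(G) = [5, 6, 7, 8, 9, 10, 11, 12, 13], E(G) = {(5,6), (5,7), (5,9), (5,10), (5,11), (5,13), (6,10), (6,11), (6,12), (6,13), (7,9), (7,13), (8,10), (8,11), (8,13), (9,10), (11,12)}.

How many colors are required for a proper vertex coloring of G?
Clique number ω(G) = 3 (lower bound: χ ≥ ω).
Odd cycle [13, 7, 9, 10, 6] needs 3 colors (χ ≥ 3).
Vertex 5 is adjacent to every vertex of [6, 7, 9, 10, 13], which already need 3 colors among themselves, so 5 needs a new color (χ ≥ 4).
The coloring below uses 4 colors, so χ(G) = 4.
A valid 4-coloring: color 1: [5, 8, 12]; color 2: [6, 9]; color 3: [10, 11, 13]; color 4: [7].

χ(G) = 4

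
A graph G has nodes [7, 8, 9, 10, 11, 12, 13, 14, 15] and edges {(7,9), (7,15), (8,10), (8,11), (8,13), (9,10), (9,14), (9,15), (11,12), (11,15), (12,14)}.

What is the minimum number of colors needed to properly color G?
Clique number ω(G) = 3 (lower bound: χ ≥ ω).
The clique on [7, 9, 15] has size 3, forcing χ ≥ 3, and the coloring below uses 3 colors, so χ(G) = 3.
A valid 3-coloring: color 1: [9, 11, 13]; color 2: [8, 12, 15]; color 3: [7, 10, 14].

χ(G) = 3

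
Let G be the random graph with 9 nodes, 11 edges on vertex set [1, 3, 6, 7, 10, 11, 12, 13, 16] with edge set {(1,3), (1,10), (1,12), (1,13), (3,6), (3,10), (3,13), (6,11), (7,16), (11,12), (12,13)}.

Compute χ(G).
χ(G) = 3

Clique number ω(G) = 3 (lower bound: χ ≥ ω).
The clique on [1, 3, 10] has size 3, forcing χ ≥ 3, and the coloring below uses 3 colors, so χ(G) = 3.
A valid 3-coloring: color 1: [3, 12, 16]; color 2: [1, 6, 7]; color 3: [10, 11, 13].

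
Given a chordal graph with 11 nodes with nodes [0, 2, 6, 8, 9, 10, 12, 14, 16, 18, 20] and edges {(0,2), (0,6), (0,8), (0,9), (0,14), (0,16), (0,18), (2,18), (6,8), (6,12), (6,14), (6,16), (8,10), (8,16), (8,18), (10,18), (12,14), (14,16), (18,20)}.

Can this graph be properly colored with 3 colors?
The clique on vertices [0, 6, 8, 16] has size 4 > 3, so it alone needs 4 colors.

No, G is not 3-colorable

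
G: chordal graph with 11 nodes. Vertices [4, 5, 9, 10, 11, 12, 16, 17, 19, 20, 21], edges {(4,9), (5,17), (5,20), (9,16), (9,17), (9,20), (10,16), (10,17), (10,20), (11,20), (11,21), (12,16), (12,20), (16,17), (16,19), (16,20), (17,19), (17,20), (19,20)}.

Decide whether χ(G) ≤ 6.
Yes, G is 6-colorable

A valid 6-coloring: color 1: [4, 20, 21]; color 2: [11, 12, 17]; color 3: [5, 16]; color 4: [9, 10, 19].
(χ(G) = 4 ≤ 6.)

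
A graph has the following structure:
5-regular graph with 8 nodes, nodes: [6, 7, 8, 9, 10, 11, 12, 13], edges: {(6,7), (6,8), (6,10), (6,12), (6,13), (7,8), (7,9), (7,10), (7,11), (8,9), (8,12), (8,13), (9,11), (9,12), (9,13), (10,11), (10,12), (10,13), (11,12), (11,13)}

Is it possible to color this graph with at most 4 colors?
A valid 4-coloring: color 1: [6, 9]; color 2: [7, 12, 13]; color 3: [8, 10]; color 4: [11].
(χ(G) = 4 ≤ 4.)

Yes, G is 4-colorable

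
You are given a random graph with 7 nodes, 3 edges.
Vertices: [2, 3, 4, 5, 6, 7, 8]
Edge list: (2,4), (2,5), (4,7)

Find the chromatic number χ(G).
Clique number ω(G) = 2 (lower bound: χ ≥ ω).
The graph is bipartite (no odd cycle), so 2 colors suffice: χ(G) = 2.
A valid 2-coloring: color 1: [2, 3, 6, 7, 8]; color 2: [4, 5].

χ(G) = 2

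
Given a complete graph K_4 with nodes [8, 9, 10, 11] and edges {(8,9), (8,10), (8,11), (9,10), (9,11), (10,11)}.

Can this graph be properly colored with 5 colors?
Yes, G is 5-colorable

A valid 5-coloring: color 1: [10]; color 2: [11]; color 3: [9]; color 4: [8].
(χ(G) = 4 ≤ 5.)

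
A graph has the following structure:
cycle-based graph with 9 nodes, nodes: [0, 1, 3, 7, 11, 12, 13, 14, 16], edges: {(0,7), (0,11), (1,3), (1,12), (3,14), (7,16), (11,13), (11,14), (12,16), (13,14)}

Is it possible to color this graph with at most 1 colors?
No, G is not 1-colorable

The clique on vertices [11, 13, 14] has size 3 > 1, so it alone needs 3 colors.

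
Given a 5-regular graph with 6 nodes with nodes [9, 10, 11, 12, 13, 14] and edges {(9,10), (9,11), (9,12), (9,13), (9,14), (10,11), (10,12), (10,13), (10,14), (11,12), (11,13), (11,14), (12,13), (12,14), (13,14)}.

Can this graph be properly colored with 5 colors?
The clique on vertices [9, 10, 11, 12, 13, 14] has size 6 > 5, so it alone needs 6 colors.

No, G is not 5-colorable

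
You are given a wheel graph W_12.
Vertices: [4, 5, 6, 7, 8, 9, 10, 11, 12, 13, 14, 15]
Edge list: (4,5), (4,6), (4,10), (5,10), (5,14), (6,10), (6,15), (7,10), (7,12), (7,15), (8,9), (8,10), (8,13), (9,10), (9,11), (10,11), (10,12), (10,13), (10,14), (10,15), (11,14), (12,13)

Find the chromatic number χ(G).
Clique number ω(G) = 3 (lower bound: χ ≥ ω).
Odd cycle [9, 11, 14, 5, 4, 6, 15, 7, 12, 13, 8] needs 3 colors (χ ≥ 3).
Vertex 10 is adjacent to every vertex of [4, 5, 6, 7, 8, 9, 11, 12, 13, 14, 15], which already need 3 colors among themselves, so 10 needs a new color (χ ≥ 4).
The coloring below uses 4 colors, so χ(G) = 4.
A valid 4-coloring: color 1: [10]; color 2: [4, 9, 13, 14, 15]; color 3: [5, 6, 7, 8, 11]; color 4: [12].

χ(G) = 4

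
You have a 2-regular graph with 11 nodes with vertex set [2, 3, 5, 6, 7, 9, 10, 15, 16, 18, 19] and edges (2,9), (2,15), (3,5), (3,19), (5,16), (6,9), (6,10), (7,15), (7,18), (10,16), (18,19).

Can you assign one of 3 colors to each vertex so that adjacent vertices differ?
Yes, G is 3-colorable

A valid 3-coloring: color 1: [5, 9, 10, 15, 18]; color 2: [2, 6, 7, 16, 19]; color 3: [3].
(χ(G) = 3 ≤ 3.)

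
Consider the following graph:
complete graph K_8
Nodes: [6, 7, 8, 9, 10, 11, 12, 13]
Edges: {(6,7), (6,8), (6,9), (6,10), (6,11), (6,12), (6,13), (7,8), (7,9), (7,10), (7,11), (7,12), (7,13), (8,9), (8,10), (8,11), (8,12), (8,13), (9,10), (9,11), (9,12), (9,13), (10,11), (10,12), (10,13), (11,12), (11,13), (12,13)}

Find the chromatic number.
Clique number ω(G) = 8 (lower bound: χ ≥ ω).
The clique on [6, 7, 8, 9, 10, 11, 12, 13] has size 8, forcing χ ≥ 8, and the coloring below uses 8 colors, so χ(G) = 8.
A valid 8-coloring: color 1: [9]; color 2: [8]; color 3: [11]; color 4: [6]; color 5: [7]; color 6: [12]; color 7: [13]; color 8: [10].

χ(G) = 8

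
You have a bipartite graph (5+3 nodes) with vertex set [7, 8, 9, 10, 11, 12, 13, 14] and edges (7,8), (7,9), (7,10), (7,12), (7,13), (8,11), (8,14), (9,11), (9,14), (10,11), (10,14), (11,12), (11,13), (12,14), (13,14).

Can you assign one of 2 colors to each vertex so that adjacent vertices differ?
Yes, G is 2-colorable

A valid 2-coloring: color 1: [7, 11, 14]; color 2: [8, 9, 10, 12, 13].
(χ(G) = 2 ≤ 2.)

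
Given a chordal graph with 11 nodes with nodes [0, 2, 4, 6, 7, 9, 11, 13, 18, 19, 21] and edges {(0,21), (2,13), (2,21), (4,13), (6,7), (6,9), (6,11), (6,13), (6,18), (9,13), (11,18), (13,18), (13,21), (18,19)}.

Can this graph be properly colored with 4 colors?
A valid 4-coloring: color 1: [0, 7, 11, 13, 19]; color 2: [4, 6, 21]; color 3: [2, 9, 18].
(χ(G) = 3 ≤ 4.)

Yes, G is 4-colorable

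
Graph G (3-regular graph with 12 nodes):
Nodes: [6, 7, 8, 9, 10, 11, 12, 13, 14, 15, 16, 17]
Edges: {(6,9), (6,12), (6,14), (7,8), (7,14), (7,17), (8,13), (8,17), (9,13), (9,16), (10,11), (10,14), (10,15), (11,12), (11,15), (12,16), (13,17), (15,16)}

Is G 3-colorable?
Yes, G is 3-colorable

A valid 3-coloring: color 1: [8, 9, 11, 14]; color 2: [6, 10, 16, 17]; color 3: [7, 12, 13, 15].
(χ(G) = 3 ≤ 3.)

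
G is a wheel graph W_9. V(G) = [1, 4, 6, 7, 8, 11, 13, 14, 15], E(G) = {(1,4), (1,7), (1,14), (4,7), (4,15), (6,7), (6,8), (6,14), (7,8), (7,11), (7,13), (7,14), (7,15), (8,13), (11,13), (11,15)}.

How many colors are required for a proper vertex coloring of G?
χ(G) = 3

Clique number ω(G) = 3 (lower bound: χ ≥ ω).
The clique on [1, 4, 7] has size 3, forcing χ ≥ 3, and the coloring below uses 3 colors, so χ(G) = 3.
A valid 3-coloring: color 1: [7]; color 2: [4, 8, 11, 14]; color 3: [1, 6, 13, 15].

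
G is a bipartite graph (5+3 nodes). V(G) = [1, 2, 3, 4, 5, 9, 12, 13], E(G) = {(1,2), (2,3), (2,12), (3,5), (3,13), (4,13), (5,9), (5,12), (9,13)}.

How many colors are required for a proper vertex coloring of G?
χ(G) = 2

Clique number ω(G) = 2 (lower bound: χ ≥ ω).
The graph is bipartite (no odd cycle), so 2 colors suffice: χ(G) = 2.
A valid 2-coloring: color 1: [1, 3, 4, 9, 12]; color 2: [2, 5, 13].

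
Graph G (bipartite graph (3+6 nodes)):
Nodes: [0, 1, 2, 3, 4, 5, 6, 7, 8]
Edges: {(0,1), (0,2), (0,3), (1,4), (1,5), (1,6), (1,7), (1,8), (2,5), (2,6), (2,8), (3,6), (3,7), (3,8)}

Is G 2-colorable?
A valid 2-coloring: color 1: [1, 2, 3]; color 2: [0, 4, 5, 6, 7, 8].
(χ(G) = 2 ≤ 2.)

Yes, G is 2-colorable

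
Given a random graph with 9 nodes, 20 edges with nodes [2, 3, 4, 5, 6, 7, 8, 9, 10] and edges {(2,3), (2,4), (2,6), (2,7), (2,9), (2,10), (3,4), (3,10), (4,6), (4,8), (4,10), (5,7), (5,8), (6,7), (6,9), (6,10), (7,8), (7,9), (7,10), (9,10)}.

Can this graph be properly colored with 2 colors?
The clique on vertices [2, 6, 7, 9, 10] has size 5 > 2, so it alone needs 5 colors.

No, G is not 2-colorable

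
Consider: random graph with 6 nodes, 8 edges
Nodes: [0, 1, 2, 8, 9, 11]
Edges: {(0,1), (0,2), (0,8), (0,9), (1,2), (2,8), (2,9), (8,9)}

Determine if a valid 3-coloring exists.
The clique on vertices [0, 2, 8, 9] has size 4 > 3, so it alone needs 4 colors.

No, G is not 3-colorable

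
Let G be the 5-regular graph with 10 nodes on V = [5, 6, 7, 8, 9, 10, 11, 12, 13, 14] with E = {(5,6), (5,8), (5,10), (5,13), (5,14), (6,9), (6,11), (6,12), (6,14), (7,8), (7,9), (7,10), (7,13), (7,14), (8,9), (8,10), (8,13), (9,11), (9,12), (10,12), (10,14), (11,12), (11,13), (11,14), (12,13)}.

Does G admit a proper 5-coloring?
Yes, G is 5-colorable

A valid 5-coloring: color 1: [8, 12, 14]; color 2: [5, 7, 11]; color 3: [6, 10, 13]; color 4: [9].
(χ(G) = 4 ≤ 5.)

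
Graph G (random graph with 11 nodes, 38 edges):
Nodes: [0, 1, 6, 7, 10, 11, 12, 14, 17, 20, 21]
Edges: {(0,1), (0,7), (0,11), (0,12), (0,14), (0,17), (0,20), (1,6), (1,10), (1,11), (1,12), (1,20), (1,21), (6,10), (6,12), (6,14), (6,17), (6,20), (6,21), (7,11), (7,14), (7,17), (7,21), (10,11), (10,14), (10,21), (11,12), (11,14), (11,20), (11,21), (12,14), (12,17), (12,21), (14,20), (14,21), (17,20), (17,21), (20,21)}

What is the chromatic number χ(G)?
Clique number ω(G) = 4 (lower bound: χ ≥ ω).
The clique on [0, 1, 11, 12] has size 4, forcing χ ≥ 4, and the coloring below uses 4 colors, so χ(G) = 4.
A valid 4-coloring: color 1: [0, 21]; color 2: [1, 14, 17]; color 3: [6, 11]; color 4: [7, 10, 12, 20].

χ(G) = 4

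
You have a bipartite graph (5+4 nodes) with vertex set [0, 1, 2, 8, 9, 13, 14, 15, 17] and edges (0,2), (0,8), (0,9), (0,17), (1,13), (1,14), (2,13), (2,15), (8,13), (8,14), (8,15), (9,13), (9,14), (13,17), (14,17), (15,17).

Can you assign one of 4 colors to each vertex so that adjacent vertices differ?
A valid 4-coloring: color 1: [0, 13, 14, 15]; color 2: [1, 2, 8, 9, 17].
(χ(G) = 2 ≤ 4.)

Yes, G is 4-colorable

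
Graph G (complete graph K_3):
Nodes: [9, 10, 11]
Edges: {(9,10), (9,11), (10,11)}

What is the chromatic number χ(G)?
χ(G) = 3

Clique number ω(G) = 3 (lower bound: χ ≥ ω).
The clique on [9, 10, 11] has size 3, forcing χ ≥ 3, and the coloring below uses 3 colors, so χ(G) = 3.
A valid 3-coloring: color 1: [10]; color 2: [11]; color 3: [9].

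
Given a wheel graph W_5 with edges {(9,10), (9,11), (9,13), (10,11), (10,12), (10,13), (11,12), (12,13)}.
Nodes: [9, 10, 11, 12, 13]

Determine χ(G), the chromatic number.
Clique number ω(G) = 3 (lower bound: χ ≥ ω).
The clique on [9, 10, 11] has size 3, forcing χ ≥ 3, and the coloring below uses 3 colors, so χ(G) = 3.
A valid 3-coloring: color 1: [10]; color 2: [11, 13]; color 3: [9, 12].

χ(G) = 3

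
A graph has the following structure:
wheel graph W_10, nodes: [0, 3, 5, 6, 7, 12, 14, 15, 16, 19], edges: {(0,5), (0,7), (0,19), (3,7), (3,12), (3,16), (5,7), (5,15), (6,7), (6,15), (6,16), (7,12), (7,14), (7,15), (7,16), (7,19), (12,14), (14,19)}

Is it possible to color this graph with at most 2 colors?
The clique on vertices [0, 7, 19] has size 3 > 2, so it alone needs 3 colors.

No, G is not 2-colorable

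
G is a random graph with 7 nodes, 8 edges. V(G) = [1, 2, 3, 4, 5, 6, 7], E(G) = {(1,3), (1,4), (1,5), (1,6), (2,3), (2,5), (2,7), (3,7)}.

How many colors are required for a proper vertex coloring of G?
Clique number ω(G) = 3 (lower bound: χ ≥ ω).
The clique on [2, 3, 7] has size 3, forcing χ ≥ 3, and the coloring below uses 3 colors, so χ(G) = 3.
A valid 3-coloring: color 1: [1, 2]; color 2: [3, 4, 5, 6]; color 3: [7].

χ(G) = 3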